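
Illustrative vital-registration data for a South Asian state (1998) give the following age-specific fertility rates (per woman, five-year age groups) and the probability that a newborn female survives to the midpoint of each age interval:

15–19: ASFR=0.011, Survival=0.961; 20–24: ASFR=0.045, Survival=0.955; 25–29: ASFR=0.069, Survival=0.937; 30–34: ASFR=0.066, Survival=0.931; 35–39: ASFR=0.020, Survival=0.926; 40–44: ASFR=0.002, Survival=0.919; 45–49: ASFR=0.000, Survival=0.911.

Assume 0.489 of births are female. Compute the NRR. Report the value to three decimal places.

0.489

Proportion female at birth = 0.489.
Each age group contributes 5 × ASFR × survival:
  15–19: 5 × 0.011 × 0.961 = 0.05286
  20–24: 5 × 0.045 × 0.955 = 0.21488
  25–29: 5 × 0.069 × 0.937 = 0.32327
  30–34: 5 × 0.066 × 0.931 = 0.30723
  35–39: 5 × 0.020 × 0.926 = 0.09260
  40–44: 5 × 0.002 × 0.919 = 0.00919
  45–49: 5 × 0.000 × 0.911 = 0.00000
Sum = 1.00003
NRR = 0.489 × 1.00003 = 0.48901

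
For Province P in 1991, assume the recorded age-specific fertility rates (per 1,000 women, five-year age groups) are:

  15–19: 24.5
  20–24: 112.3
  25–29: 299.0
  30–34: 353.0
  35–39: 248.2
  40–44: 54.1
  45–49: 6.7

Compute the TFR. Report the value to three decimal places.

Sum of ASFRs = 24.5 + 112.3 + 299.0 + 353.0 + 248.2 + 54.1 + 6.7 = 1097.8
TFR = 5 × 1097.8 / 1000 = 5.489

5.489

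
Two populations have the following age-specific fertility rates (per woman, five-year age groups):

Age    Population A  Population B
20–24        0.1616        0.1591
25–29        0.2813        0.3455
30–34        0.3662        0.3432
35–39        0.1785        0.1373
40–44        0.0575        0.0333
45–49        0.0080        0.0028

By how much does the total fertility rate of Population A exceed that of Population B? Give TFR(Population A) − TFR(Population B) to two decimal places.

Population A:
  Sum of ASFRs = 0.1616 + 0.2813 + 0.3662 + 0.1785 + 0.0575 + 0.0080 = 1.0531
  TFR = 5 × 1.0531 = 5.2655
Population B:
  Sum of ASFRs = 0.1591 + 0.3455 + 0.3432 + 0.1373 + 0.0333 + 0.0028 = 1.0212
  TFR = 5 × 1.0212 = 5.106
Difference = 5.2655 − 5.106 = 0.1595

0.16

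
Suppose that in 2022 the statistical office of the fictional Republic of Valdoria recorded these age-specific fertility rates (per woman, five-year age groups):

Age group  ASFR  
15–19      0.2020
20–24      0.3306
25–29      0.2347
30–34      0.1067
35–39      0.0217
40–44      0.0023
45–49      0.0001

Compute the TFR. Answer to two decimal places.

4.49

Sum of ASFRs = 0.2020 + 0.3306 + 0.2347 + 0.1067 + 0.0217 + 0.0023 + 0.0001 = 0.8981
TFR = 5 × 0.8981 = 4.4905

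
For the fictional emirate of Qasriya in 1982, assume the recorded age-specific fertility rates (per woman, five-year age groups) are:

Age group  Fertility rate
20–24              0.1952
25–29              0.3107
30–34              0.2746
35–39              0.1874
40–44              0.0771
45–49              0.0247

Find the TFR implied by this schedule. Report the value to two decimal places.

5.35

Sum of ASFRs = 0.1952 + 0.3107 + 0.2746 + 0.1874 + 0.0771 + 0.0247 = 1.0697
TFR = 5 × 1.0697 = 5.3485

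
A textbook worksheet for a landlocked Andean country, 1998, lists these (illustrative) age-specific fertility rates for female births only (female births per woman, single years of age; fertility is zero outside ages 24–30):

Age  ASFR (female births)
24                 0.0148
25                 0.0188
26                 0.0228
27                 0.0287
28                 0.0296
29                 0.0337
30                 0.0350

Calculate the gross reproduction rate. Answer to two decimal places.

Sum of female ASFRs = 0.0148 + 0.0188 + 0.0228 + 0.0287 + 0.0296 + 0.0337 + 0.0350 = 0.1834
GRR = 0.1834

0.18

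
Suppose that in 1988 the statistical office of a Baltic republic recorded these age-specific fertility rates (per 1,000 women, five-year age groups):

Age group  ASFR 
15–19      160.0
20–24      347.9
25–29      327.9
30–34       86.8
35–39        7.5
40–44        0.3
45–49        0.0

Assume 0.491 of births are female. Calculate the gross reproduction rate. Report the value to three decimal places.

Proportion female at birth = 0.491.
Sum of ASFRs = 160.0 + 347.9 + 327.9 + 86.8 + 7.5 + 0.3 + 0.0 = 930.4
TFR = 5 × 930.4 / 1000 = 4.652
GRR = 0.491 × 4.652 = 2.28413

2.284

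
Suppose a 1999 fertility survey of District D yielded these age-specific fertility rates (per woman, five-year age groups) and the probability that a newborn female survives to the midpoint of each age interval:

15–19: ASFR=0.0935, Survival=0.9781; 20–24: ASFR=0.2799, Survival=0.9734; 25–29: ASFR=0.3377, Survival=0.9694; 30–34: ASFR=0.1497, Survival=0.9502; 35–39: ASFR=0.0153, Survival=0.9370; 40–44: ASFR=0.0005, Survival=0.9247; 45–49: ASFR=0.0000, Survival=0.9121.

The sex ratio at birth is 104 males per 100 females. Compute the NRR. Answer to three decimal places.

2.079

Proportion female at birth = 100 / (100 + 104) = 0.49020.
Each age group contributes 5 × ASFR × survival:
  15–19: 5 × 0.0935 × 0.9781 = 0.45726
  20–24: 5 × 0.2799 × 0.9734 = 1.36227
  25–29: 5 × 0.3377 × 0.9694 = 1.63683
  30–34: 5 × 0.1497 × 0.9502 = 0.71122
  35–39: 5 × 0.0153 × 0.9370 = 0.07168
  40–44: 5 × 0.0005 × 0.9247 = 0.00231
  45–49: 5 × 0.0000 × 0.9121 = 0.00000
Sum = 4.24157
NRR = 0.49020 × 4.24157 = 2.07922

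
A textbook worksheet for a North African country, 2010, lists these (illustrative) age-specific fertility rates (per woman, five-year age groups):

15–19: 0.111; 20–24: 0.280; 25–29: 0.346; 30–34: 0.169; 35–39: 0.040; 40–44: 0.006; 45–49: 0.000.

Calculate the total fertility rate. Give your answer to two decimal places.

4.76

Sum of ASFRs = 0.111 + 0.280 + 0.346 + 0.169 + 0.040 + 0.006 + 0.000 = 0.952
TFR = 5 × 0.952 = 4.76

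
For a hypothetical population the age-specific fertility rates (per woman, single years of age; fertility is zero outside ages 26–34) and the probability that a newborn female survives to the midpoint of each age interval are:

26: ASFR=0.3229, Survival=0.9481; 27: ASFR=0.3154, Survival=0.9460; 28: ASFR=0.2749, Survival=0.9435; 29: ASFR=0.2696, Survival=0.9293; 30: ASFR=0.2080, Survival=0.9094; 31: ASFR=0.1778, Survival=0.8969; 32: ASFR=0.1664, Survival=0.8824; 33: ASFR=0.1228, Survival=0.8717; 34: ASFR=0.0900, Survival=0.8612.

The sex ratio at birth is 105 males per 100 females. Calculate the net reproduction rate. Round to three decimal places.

0.875

Proportion female at birth = 100 / (100 + 105) = 0.48780.
Survival-weighted fertility by age (1·fₓ·Sₓ):
  26: 1 × 0.3229 × 0.9481 = 0.30614
  27: 1 × 0.3154 × 0.9460 = 0.29837
  28: 1 × 0.2749 × 0.9435 = 0.25937
  29: 1 × 0.2696 × 0.9293 = 0.25054
  30: 1 × 0.2080 × 0.9094 = 0.18916
  31: 1 × 0.1778 × 0.8969 = 0.15947
  32: 1 × 0.1664 × 0.8824 = 0.14683
  33: 1 × 0.1228 × 0.8717 = 0.10704
  34: 1 × 0.0900 × 0.8612 = 0.07751
Sum = 1.79443
NRR = 0.48780 × 1.79443 = 0.87532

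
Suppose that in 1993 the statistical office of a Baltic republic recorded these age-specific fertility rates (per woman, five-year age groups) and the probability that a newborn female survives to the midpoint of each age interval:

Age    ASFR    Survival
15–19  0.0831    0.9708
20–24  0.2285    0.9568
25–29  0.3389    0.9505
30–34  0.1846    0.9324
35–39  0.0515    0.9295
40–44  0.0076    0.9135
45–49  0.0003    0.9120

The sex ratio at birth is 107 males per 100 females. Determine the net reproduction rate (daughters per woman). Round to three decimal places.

Proportion female at birth = 100 / (100 + 107) = 0.48309.
Weighting each age-specific rate by interval width and survival:
  15–19: 5 × 0.0831 × 0.9708 = 0.40337
  20–24: 5 × 0.2285 × 0.9568 = 1.09314
  25–29: 5 × 0.3389 × 0.9505 = 1.61062
  30–34: 5 × 0.1846 × 0.9324 = 0.86061
  35–39: 5 × 0.0515 × 0.9295 = 0.23935
  40–44: 5 × 0.0076 × 0.9135 = 0.03471
  45–49: 5 × 0.0003 × 0.9120 = 0.00137
Sum = 4.24317
NRR = 0.48309 × 4.24317 = 2.04983
An NRR exceeding 1 indicates intrinsic growth under these rates.

2.050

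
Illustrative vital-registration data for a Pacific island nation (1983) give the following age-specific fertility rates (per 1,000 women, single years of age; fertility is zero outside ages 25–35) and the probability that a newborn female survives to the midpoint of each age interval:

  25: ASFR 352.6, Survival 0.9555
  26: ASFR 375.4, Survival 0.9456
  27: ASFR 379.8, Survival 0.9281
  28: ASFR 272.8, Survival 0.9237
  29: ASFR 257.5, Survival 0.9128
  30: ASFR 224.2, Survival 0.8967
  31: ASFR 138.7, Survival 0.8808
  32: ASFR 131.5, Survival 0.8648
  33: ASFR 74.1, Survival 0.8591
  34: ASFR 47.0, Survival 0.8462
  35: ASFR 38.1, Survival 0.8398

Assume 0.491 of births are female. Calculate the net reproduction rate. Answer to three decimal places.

1.033

Proportion female at birth = 0.491.
Weighting each age-specific rate by interval width and survival:
  25: 1 × 352.6/1000 × 0.9555 = 0.33691
  26: 1 × 375.4/1000 × 0.9456 = 0.35498
  27: 1 × 379.8/1000 × 0.9281 = 0.35249
  28: 1 × 272.8/1000 × 0.9237 = 0.25199
  29: 1 × 257.5/1000 × 0.9128 = 0.23505
  30: 1 × 224.2/1000 × 0.8967 = 0.20104
  31: 1 × 138.7/1000 × 0.8808 = 0.12217
  32: 1 × 131.5/1000 × 0.8648 = 0.11372
  33: 1 × 74.1/1000 × 0.8591 = 0.06366
  34: 1 × 47.0/1000 × 0.8462 = 0.03977
  35: 1 × 38.1/1000 × 0.8398 = 0.03200
Sum = 2.10378
NRR = 0.491 × 2.10378 = 1.03296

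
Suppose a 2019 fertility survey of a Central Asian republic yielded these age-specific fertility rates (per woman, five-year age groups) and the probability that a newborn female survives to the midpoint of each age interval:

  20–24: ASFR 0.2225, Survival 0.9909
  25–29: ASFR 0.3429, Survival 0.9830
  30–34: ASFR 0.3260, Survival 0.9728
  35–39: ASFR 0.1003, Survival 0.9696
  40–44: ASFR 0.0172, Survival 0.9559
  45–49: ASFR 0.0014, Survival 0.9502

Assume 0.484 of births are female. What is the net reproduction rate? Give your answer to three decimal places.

2.395

Proportion female at birth = 0.484.
Survival-weighted fertility by age (5·fₓ·Sₓ):
  20–24: 5 × 0.2225 × 0.9909 = 1.10238
  25–29: 5 × 0.3429 × 0.9830 = 1.68535
  30–34: 5 × 0.3260 × 0.9728 = 1.58566
  35–39: 5 × 0.1003 × 0.9696 = 0.48625
  40–44: 5 × 0.0172 × 0.9559 = 0.08221
  45–49: 5 × 0.0014 × 0.9502 = 0.00665
Sum = 4.94850
NRR = 0.484 × 4.94850 = 2.39507
With NRR above 1 the population is above replacement fertility.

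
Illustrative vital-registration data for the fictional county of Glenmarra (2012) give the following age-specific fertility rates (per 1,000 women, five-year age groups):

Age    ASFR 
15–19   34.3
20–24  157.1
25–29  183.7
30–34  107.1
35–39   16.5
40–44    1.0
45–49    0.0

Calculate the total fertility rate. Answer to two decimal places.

Sum of ASFRs = 34.3 + 157.1 + 183.7 + 107.1 + 16.5 + 1.0 + 0.0 = 499.7
TFR = 5 × 499.7 / 1000 = 2.4985

2.50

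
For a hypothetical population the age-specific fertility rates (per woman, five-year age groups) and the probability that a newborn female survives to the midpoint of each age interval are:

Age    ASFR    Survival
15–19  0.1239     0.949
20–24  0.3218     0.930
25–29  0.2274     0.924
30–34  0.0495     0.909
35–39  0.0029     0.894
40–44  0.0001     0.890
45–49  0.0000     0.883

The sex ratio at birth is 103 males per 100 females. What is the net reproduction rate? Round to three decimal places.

Proportion female at birth = 100 / (100 + 103) = 0.49261.
Survival-weighted fertility by age (5·fₓ·Sₓ):
  15–19: 5 × 0.1239 × 0.949 = 0.58791
  20–24: 5 × 0.3218 × 0.930 = 1.49637
  25–29: 5 × 0.2274 × 0.924 = 1.05059
  30–34: 5 × 0.0495 × 0.909 = 0.22498
  35–39: 5 × 0.0029 × 0.894 = 0.01296
  40–44: 5 × 0.0001 × 0.890 = 0.00045
  45–49: 5 × 0.0000 × 0.883 = 0.00000
Sum = 3.37326
NRR = 0.49261 × 3.37326 = 1.66170

1.662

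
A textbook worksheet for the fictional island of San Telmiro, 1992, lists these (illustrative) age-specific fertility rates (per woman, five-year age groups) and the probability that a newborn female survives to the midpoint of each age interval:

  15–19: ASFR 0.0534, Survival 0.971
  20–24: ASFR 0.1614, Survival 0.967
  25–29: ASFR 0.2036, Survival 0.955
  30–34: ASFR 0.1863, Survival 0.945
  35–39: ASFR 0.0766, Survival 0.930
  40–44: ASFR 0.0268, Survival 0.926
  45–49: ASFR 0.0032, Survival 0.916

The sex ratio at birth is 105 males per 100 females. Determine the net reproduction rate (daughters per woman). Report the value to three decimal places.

Proportion female at birth = 100 / (100 + 105) = 0.48780.
Each age group contributes 5 × ASFR × survival:
  15–19: 5 × 0.0534 × 0.971 = 0.25926
  20–24: 5 × 0.1614 × 0.967 = 0.78037
  25–29: 5 × 0.2036 × 0.955 = 0.97219
  30–34: 5 × 0.1863 × 0.945 = 0.88027
  35–39: 5 × 0.0766 × 0.930 = 0.35619
  40–44: 5 × 0.0268 × 0.926 = 0.12408
  45–49: 5 × 0.0032 × 0.916 = 0.01466
Sum = 3.38702
NRR = 0.48780 × 3.38702 = 1.65219
An NRR exceeding 1 indicates intrinsic growth under these rates.

1.652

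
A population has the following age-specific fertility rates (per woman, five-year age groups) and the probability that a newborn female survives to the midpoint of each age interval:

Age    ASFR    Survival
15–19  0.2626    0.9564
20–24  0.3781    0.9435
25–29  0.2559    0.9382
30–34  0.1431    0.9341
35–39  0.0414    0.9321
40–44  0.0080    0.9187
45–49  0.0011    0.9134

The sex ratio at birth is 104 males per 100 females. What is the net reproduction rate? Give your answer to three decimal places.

Proportion female at birth = 100 / (100 + 104) = 0.49020.
Survival-weighted fertility by age (5·fₓ·Sₓ):
  15–19: 5 × 0.2626 × 0.9564 = 1.25575
  20–24: 5 × 0.3781 × 0.9435 = 1.78369
  25–29: 5 × 0.2559 × 0.9382 = 1.20043
  30–34: 5 × 0.1431 × 0.9341 = 0.66835
  35–39: 5 × 0.0414 × 0.9321 = 0.19294
  40–44: 5 × 0.0080 × 0.9187 = 0.03675
  45–49: 5 × 0.0011 × 0.9134 = 0.00502
Sum = 5.14293
NRR = 0.49020 × 5.14293 = 2.52106

2.521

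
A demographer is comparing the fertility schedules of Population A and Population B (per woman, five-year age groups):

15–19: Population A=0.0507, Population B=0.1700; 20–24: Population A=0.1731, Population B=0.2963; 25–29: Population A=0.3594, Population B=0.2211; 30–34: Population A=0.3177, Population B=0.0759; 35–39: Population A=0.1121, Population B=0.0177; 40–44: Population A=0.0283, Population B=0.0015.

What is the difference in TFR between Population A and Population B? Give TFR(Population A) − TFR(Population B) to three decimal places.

1.294

Population A:
  Sum of ASFRs = 0.0507 + 0.1731 + 0.3594 + 0.3177 + 0.1121 + 0.0283 = 1.0413
  TFR = 5 × 1.0413 = 5.2065
Population B:
  Sum of ASFRs = 0.1700 + 0.2963 + 0.2211 + 0.0759 + 0.0177 + 0.0015 = 0.7825
  TFR = 5 × 0.7825 = 3.9125
Difference = 5.2065 − 3.9125 = 1.294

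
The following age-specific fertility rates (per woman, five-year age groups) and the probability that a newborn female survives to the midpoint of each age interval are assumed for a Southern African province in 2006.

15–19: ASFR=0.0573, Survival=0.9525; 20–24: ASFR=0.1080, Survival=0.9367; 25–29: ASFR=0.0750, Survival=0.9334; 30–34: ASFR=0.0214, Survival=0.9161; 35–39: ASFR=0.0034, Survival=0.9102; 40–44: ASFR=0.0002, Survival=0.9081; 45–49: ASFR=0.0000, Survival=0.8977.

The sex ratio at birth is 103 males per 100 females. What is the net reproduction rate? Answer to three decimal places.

Proportion female at birth = 100 / (100 + 103) = 0.49261.
Per-age-group product (5 × ASFR × survival probability):
  15–19: 5 × 0.0573 × 0.9525 = 0.27289
  20–24: 5 × 0.1080 × 0.9367 = 0.50582
  25–29: 5 × 0.0750 × 0.9334 = 0.35003
  30–34: 5 × 0.0214 × 0.9161 = 0.09802
  35–39: 5 × 0.0034 × 0.9102 = 0.01547
  40–44: 5 × 0.0002 × 0.9081 = 0.00091
  45–49: 5 × 0.0000 × 0.8977 = 0.00000
Sum = 1.24314
NRR = 0.49261 × 1.24314 = 0.61238
With NRR below 1 the population is below replacement fertility.

0.612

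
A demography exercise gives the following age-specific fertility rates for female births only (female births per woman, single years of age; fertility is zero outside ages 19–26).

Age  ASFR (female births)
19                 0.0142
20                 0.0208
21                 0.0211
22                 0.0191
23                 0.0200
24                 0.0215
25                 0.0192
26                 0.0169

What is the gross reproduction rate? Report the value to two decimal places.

0.15

Sum of female ASFRs = 0.0142 + 0.0208 + 0.0211 + 0.0191 + 0.0200 + 0.0215 + 0.0192 + 0.0169 = 0.1528
GRR = 0.1528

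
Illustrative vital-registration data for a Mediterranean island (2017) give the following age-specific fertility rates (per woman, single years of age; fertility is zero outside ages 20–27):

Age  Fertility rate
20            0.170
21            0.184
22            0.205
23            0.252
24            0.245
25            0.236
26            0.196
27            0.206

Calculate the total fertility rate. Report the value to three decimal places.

1.694

Sum of ASFRs = 0.170 + 0.184 + 0.205 + 0.252 + 0.245 + 0.236 + 0.196 + 0.206 = 1.694
TFR = 1.694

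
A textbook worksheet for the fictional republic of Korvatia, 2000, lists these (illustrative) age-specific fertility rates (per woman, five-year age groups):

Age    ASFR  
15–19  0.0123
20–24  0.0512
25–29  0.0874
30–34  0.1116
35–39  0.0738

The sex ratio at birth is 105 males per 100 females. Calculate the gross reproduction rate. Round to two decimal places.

Proportion female at birth = 100 / (100 + 105) = 0.48780.
Sum of ASFRs = 0.0123 + 0.0512 + 0.0874 + 0.1116 + 0.0738 = 0.3363
TFR = 5 × 0.3363 = 1.6815
GRR = 0.48780 × 1.6815 = 0.82024

0.82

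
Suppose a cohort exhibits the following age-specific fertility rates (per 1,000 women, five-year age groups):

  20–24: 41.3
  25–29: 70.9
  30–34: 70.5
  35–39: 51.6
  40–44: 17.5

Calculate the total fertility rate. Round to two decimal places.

Sum of ASFRs = 41.3 + 70.9 + 70.5 + 51.6 + 17.5 = 251.8
TFR = 5 × 251.8 / 1000 = 1.259

1.26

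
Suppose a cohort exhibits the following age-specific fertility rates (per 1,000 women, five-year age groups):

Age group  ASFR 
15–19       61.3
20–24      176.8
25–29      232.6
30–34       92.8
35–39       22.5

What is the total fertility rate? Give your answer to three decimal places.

2.930

Sum of ASFRs = 61.3 + 176.8 + 232.6 + 92.8 + 22.5 = 586.0
TFR = 5 × 586.0 / 1000 = 2.93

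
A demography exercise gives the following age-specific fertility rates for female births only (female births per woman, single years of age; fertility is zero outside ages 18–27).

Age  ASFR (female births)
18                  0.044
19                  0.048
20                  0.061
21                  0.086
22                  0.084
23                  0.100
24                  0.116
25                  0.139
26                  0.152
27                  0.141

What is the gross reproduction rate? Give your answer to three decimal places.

Sum of female ASFRs = 0.044 + 0.048 + 0.061 + 0.086 + 0.084 + 0.100 + 0.116 + 0.139 + 0.152 + 0.141 = 0.971
GRR = 0.971

0.971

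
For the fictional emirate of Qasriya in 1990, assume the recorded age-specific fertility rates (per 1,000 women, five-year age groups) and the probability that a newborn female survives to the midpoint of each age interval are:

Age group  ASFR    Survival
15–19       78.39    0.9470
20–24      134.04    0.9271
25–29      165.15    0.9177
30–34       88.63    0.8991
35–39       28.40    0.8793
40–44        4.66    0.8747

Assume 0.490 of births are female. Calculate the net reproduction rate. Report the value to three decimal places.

1.124

Proportion female at birth = 0.490.
Each age group contributes 5 × ASFR × survival:
  15–19: 5 × 78.39/1000 × 0.9470 = 0.37118
  20–24: 5 × 134.04/1000 × 0.9271 = 0.62134
  25–29: 5 × 165.15/1000 × 0.9177 = 0.75779
  30–34: 5 × 88.63/1000 × 0.8991 = 0.39844
  35–39: 5 × 28.40/1000 × 0.8793 = 0.12486
  40–44: 5 × 4.66/1000 × 0.8747 = 0.02038
Sum = 2.29399
NRR = 0.490 × 2.29399 = 1.12406
An NRR exceeding 1 indicates intrinsic growth under these rates.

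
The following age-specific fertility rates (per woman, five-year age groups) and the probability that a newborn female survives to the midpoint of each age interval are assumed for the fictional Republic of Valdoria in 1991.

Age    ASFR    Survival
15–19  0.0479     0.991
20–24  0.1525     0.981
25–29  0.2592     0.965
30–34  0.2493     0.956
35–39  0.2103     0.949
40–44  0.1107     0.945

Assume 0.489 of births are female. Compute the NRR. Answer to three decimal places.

2.420

Proportion female at birth = 0.489.
Each age group contributes 5 × ASFR × survival:
  15–19: 5 × 0.0479 × 0.991 = 0.23734
  20–24: 5 × 0.1525 × 0.981 = 0.74801
  25–29: 5 × 0.2592 × 0.965 = 1.25064
  30–34: 5 × 0.2493 × 0.956 = 1.19165
  35–39: 5 × 0.2103 × 0.949 = 0.99787
  40–44: 5 × 0.1107 × 0.945 = 0.52306
Sum = 4.94857
NRR = 0.489 × 4.94857 = 2.41985
An NRR exceeding 1 indicates intrinsic growth under these rates.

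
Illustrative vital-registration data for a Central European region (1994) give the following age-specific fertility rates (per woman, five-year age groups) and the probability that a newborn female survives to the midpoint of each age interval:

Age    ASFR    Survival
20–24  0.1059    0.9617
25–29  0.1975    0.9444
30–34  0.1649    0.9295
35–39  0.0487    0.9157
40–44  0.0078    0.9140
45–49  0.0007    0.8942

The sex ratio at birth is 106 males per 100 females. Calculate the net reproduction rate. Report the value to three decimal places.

1.199

Proportion female at birth = 100 / (100 + 106) = 0.48544.
Each age group contributes 5 × ASFR × survival:
  20–24: 5 × 0.1059 × 0.9617 = 0.50922
  25–29: 5 × 0.1975 × 0.9444 = 0.93260
  30–34: 5 × 0.1649 × 0.9295 = 0.76637
  35–39: 5 × 0.0487 × 0.9157 = 0.22297
  40–44: 5 × 0.0078 × 0.9140 = 0.03565
  45–49: 5 × 0.0007 × 0.8942 = 0.00313
Sum = 2.46994
NRR = 0.48544 × 2.46994 = 1.19901
NRR > 1, so each generation more than replaces itself.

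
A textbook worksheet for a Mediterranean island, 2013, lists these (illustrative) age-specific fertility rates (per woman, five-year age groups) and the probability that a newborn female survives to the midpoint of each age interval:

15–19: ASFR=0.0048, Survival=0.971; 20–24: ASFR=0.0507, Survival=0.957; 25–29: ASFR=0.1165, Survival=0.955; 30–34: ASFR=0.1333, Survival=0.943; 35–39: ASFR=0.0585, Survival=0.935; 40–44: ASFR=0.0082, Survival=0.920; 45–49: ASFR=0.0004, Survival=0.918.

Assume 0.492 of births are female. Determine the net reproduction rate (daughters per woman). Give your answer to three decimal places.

Proportion female at birth = 0.492.
Survival-weighted fertility by age (5·fₓ·Sₓ):
  15–19: 5 × 0.0048 × 0.971 = 0.02330
  20–24: 5 × 0.0507 × 0.957 = 0.24260
  25–29: 5 × 0.1165 × 0.955 = 0.55629
  30–34: 5 × 0.1333 × 0.943 = 0.62851
  35–39: 5 × 0.0585 × 0.935 = 0.27349
  40–44: 5 × 0.0082 × 0.920 = 0.03772
  45–49: 5 × 0.0004 × 0.918 = 0.00184
Sum = 1.76375
NRR = 0.492 × 1.76375 = 0.86777
With NRR below 1 the population is below replacement fertility.

0.868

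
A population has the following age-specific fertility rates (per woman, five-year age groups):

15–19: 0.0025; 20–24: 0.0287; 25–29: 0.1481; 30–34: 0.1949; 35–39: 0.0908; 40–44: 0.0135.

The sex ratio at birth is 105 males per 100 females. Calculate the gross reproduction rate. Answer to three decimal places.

1.167

Proportion female at birth = 100 / (100 + 105) = 0.48780.
Sum of ASFRs = 0.0025 + 0.0287 + 0.1481 + 0.1949 + 0.0908 + 0.0135 = 0.4785
TFR = 5 × 0.4785 = 2.3925
GRR = 0.48780 × 2.3925 = 1.16706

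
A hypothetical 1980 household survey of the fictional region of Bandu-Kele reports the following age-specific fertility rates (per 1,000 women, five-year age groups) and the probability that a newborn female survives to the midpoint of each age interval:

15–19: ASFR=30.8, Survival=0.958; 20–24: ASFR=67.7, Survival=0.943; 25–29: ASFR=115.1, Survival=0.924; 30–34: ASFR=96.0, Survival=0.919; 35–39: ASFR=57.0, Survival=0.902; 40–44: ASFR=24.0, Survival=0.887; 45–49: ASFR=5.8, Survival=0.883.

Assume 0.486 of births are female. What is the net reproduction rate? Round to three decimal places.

0.889

Proportion female at birth = 0.486.
Weighting each age-specific rate by interval width and survival:
  15–19: 5 × 30.8/1000 × 0.958 = 0.14753
  20–24: 5 × 67.7/1000 × 0.943 = 0.31921
  25–29: 5 × 115.1/1000 × 0.924 = 0.53176
  30–34: 5 × 96.0/1000 × 0.919 = 0.44112
  35–39: 5 × 57.0/1000 × 0.902 = 0.25707
  40–44: 5 × 24.0/1000 × 0.887 = 0.10644
  45–49: 5 × 5.8/1000 × 0.883 = 0.02561
Sum = 1.82874
NRR = 0.486 × 1.82874 = 0.88877
NRR < 1, so the cohort does not fully replace itself.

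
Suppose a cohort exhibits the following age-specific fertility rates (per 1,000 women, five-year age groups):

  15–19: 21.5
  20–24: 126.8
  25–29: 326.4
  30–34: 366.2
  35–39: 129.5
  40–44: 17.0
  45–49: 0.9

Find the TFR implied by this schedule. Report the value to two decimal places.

4.94

Sum of ASFRs = 21.5 + 126.8 + 326.4 + 366.2 + 129.5 + 17.0 + 0.9 = 988.3
TFR = 5 × 988.3 / 1000 = 4.9415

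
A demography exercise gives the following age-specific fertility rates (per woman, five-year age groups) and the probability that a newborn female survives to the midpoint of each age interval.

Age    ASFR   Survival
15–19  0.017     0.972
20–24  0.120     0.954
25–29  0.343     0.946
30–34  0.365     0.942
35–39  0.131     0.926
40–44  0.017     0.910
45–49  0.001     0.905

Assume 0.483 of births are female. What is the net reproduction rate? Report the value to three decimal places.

2.263

Proportion female at birth = 0.483.
Survival-weighted fertility by age (5·fₓ·Sₓ):
  15–19: 5 × 0.017 × 0.972 = 0.08262
  20–24: 5 × 0.120 × 0.954 = 0.57240
  25–29: 5 × 0.343 × 0.946 = 1.62239
  30–34: 5 × 0.365 × 0.942 = 1.71915
  35–39: 5 × 0.131 × 0.926 = 0.60653
  40–44: 5 × 0.017 × 0.910 = 0.07735
  45–49: 5 × 0.001 × 0.905 = 0.00453
Sum = 4.68497
NRR = 0.483 × 4.68497 = 2.26284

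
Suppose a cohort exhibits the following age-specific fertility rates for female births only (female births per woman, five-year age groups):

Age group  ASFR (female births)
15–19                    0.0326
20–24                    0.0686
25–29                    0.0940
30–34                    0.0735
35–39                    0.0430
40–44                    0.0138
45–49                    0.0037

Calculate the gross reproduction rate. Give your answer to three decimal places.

1.646

Sum of female ASFRs = 0.0326 + 0.0686 + 0.0940 + 0.0735 + 0.0430 + 0.0138 + 0.0037 = 0.3292
GRR = 5 × 0.3292 = 1.646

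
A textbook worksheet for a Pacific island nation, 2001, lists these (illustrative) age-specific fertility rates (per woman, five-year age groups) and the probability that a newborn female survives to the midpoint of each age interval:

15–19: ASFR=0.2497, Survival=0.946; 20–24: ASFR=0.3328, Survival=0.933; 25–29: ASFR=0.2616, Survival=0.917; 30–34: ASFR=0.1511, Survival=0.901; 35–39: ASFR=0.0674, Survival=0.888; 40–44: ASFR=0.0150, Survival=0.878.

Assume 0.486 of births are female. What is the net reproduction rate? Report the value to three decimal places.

Proportion female at birth = 0.486.
Per-age-group product (5 × ASFR × survival probability):
  15–19: 5 × 0.2497 × 0.946 = 1.18108
  20–24: 5 × 0.3328 × 0.933 = 1.55251
  25–29: 5 × 0.2616 × 0.917 = 1.19944
  30–34: 5 × 0.1511 × 0.901 = 0.68071
  35–39: 5 × 0.0674 × 0.888 = 0.29926
  40–44: 5 × 0.0150 × 0.878 = 0.06585
Sum = 4.97885
NRR = 0.486 × 4.97885 = 2.41972
With NRR above 1 the population is above replacement fertility.

2.420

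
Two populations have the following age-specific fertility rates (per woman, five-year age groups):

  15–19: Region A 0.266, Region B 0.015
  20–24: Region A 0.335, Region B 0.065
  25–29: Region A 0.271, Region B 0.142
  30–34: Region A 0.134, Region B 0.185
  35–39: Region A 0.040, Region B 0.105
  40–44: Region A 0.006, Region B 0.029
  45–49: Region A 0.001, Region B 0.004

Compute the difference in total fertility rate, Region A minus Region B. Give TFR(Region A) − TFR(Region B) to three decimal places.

Region A:
  Sum of ASFRs = 0.266 + 0.335 + 0.271 + 0.134 + 0.040 + 0.006 + 0.001 = 1.053
  TFR = 5 × 1.053 = 5.265
Region B:
  Sum of ASFRs = 0.015 + 0.065 + 0.142 + 0.185 + 0.105 + 0.029 + 0.004 = 0.545
  TFR = 5 × 0.545 = 2.725
Difference = 5.265 − 2.725 = 2.54

2.540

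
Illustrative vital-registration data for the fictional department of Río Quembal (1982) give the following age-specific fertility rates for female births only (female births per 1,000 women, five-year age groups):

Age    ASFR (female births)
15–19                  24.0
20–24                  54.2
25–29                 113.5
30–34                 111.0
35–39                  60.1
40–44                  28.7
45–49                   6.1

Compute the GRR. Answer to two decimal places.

Sum of female ASFRs = 24.0 + 54.2 + 113.5 + 111.0 + 60.1 + 28.7 + 6.1 = 397.6
GRR = 5 × 397.6 / 1000 = 1.988

1.99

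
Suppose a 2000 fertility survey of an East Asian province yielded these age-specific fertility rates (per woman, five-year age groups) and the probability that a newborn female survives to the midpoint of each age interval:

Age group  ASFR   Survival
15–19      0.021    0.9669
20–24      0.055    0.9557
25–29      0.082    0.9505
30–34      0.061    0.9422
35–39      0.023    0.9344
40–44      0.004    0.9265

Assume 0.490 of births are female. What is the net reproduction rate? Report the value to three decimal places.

0.572

Proportion female at birth = 0.490.
Weighting each age-specific rate by interval width and survival:
  15–19: 5 × 0.021 × 0.9669 = 0.10152
  20–24: 5 × 0.055 × 0.9557 = 0.26282
  25–29: 5 × 0.082 × 0.9505 = 0.38971
  30–34: 5 × 0.061 × 0.9422 = 0.28737
  35–39: 5 × 0.023 × 0.9344 = 0.10746
  40–44: 5 × 0.004 × 0.9265 = 0.01853
Sum = 1.16741
NRR = 0.490 × 1.16741 = 0.57203
NRR < 1, so the cohort does not fully replace itself.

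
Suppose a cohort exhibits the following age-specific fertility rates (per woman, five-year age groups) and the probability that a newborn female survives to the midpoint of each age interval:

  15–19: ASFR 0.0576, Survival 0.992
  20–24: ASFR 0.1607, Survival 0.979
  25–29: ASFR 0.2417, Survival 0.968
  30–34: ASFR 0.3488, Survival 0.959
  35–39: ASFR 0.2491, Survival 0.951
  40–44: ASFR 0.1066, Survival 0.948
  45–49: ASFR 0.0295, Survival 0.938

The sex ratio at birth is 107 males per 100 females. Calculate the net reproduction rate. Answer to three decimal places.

Proportion female at birth = 100 / (100 + 107) = 0.48309.
Weighting each age-specific rate by interval width and survival:
  15–19: 5 × 0.0576 × 0.992 = 0.28570
  20–24: 5 × 0.1607 × 0.979 = 0.78663
  25–29: 5 × 0.2417 × 0.968 = 1.16983
  30–34: 5 × 0.3488 × 0.959 = 1.67250
  35–39: 5 × 0.2491 × 0.951 = 1.18447
  40–44: 5 × 0.1066 × 0.948 = 0.50528
  45–49: 5 × 0.0295 × 0.938 = 0.13836
Sum = 5.74277
NRR = 0.48309 × 5.74277 = 2.77427
NRR > 1, so each generation more than replaces itself.

2.774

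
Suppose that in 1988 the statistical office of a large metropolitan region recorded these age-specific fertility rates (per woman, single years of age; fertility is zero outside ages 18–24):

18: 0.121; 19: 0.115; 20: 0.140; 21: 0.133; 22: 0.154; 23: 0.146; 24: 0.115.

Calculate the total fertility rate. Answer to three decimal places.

0.924

Sum of ASFRs = 0.121 + 0.115 + 0.140 + 0.133 + 0.154 + 0.146 + 0.115 = 0.924
TFR = 0.924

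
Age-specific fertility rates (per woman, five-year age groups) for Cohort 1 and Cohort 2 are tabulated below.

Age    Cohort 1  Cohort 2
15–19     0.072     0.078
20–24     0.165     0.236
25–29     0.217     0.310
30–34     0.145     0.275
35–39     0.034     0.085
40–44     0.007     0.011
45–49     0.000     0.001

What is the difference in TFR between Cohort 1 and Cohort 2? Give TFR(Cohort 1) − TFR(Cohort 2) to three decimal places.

-1.780

Cohort 1:
  Sum of ASFRs = 0.072 + 0.165 + 0.217 + 0.145 + 0.034 + 0.007 + 0.000 = 0.640
  TFR = 5 × 0.640 = 3.2
Cohort 2:
  Sum of ASFRs = 0.078 + 0.236 + 0.310 + 0.275 + 0.085 + 0.011 + 0.001 = 0.996
  TFR = 5 × 0.996 = 4.98
Difference = 3.2 − 4.98 = -1.78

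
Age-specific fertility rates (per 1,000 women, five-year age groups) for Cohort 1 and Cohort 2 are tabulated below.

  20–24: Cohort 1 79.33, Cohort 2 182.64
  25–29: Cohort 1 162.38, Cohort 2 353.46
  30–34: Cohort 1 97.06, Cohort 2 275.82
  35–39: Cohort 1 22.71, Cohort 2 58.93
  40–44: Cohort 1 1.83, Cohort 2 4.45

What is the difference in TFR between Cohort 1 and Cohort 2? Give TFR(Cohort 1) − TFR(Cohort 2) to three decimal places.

-2.560

Cohort 1:
  Sum of ASFRs = 79.33 + 162.38 + 97.06 + 22.71 + 1.83 = 363.31
  TFR = 5 × 363.31 / 1000 = 1.81655
Cohort 2:
  Sum of ASFRs = 182.64 + 353.46 + 275.82 + 58.93 + 4.45 = 875.30
  TFR = 5 × 875.30 / 1000 = 4.3765
Difference = 1.81655 − 4.3765 = -2.55995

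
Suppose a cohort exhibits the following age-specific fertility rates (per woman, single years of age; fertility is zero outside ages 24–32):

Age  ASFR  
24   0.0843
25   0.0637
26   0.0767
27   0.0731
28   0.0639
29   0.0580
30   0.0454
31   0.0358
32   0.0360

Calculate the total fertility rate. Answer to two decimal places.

Sum of ASFRs = 0.0843 + 0.0637 + 0.0767 + 0.0731 + 0.0639 + 0.0580 + 0.0454 + 0.0358 + 0.0360 = 0.5369
TFR = 0.5369

0.54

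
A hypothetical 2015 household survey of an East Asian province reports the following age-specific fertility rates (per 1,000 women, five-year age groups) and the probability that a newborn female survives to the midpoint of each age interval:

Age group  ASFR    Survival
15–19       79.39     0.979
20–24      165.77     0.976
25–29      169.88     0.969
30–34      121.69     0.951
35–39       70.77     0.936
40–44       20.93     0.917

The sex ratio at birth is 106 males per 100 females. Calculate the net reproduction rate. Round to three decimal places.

Proportion female at birth = 100 / (100 + 106) = 0.48544.
Survival-weighted fertility by age (5·fₓ·Sₓ):
  15–19: 5 × 79.39/1000 × 0.979 = 0.38861
  20–24: 5 × 165.77/1000 × 0.976 = 0.80896
  25–29: 5 × 169.88/1000 × 0.969 = 0.82307
  30–34: 5 × 121.69/1000 × 0.951 = 0.57864
  35–39: 5 × 70.77/1000 × 0.936 = 0.33120
  40–44: 5 × 20.93/1000 × 0.917 = 0.09596
Sum = 3.02644
NRR = 0.48544 × 3.02644 = 1.46916
An NRR exceeding 1 indicates intrinsic growth under these rates.

1.469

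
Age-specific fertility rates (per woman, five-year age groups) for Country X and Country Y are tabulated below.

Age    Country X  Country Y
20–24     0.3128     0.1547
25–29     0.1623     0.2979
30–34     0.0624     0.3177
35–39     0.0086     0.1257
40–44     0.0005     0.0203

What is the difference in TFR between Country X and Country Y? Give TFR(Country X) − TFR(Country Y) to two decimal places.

-1.85

Country X:
  Sum of ASFRs = 0.3128 + 0.1623 + 0.0624 + 0.0086 + 0.0005 = 0.5466
  TFR = 5 × 0.5466 = 2.733
Country Y:
  Sum of ASFRs = 0.1547 + 0.2979 + 0.3177 + 0.1257 + 0.0203 = 0.9163
  TFR = 5 × 0.9163 = 4.5815
Difference = 2.733 − 4.5815 = -1.8485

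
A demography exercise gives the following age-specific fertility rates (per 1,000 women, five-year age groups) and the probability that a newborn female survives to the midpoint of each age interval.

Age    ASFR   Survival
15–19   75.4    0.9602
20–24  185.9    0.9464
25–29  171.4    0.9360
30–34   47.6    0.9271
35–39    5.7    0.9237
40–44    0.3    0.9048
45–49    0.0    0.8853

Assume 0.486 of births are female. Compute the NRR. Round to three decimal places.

Proportion female at birth = 0.486.
Weighting each age-specific rate by interval width and survival:
  15–19: 5 × 75.4/1000 × 0.9602 = 0.36200
  20–24: 5 × 185.9/1000 × 0.9464 = 0.87968
  25–29: 5 × 171.4/1000 × 0.9360 = 0.80215
  30–34: 5 × 47.6/1000 × 0.9271 = 0.22065
  35–39: 5 × 5.7/1000 × 0.9237 = 0.02633
  40–44: 5 × 0.3/1000 × 0.9048 = 0.00136
  45–49: 5 × 0.0/1000 × 0.8853 = 0.00000
Sum = 2.29217
NRR = 0.486 × 2.29217 = 1.11399

1.114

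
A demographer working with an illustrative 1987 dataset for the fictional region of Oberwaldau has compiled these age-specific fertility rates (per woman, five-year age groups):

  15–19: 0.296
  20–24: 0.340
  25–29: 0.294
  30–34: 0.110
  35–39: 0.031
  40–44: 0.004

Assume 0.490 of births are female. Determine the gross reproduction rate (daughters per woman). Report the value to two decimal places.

2.63

Proportion female at birth = 0.490.
Sum of ASFRs = 0.296 + 0.340 + 0.294 + 0.110 + 0.031 + 0.004 = 1.075
TFR = 5 × 1.075 = 5.375
GRR = 0.490 × 5.375 = 2.63375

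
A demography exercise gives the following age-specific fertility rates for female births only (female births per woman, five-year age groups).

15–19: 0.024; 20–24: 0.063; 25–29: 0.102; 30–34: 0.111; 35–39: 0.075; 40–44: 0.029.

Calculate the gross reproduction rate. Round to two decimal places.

Sum of female ASFRs = 0.024 + 0.063 + 0.102 + 0.111 + 0.075 + 0.029 = 0.404
GRR = 5 × 0.404 = 2.02

2.02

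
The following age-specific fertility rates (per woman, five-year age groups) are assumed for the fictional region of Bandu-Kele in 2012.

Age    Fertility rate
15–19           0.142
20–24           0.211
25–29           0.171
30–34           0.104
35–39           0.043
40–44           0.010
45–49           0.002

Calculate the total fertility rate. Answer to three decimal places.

Sum of ASFRs = 0.142 + 0.211 + 0.171 + 0.104 + 0.043 + 0.010 + 0.002 = 0.683
TFR = 5 × 0.683 = 3.415

3.415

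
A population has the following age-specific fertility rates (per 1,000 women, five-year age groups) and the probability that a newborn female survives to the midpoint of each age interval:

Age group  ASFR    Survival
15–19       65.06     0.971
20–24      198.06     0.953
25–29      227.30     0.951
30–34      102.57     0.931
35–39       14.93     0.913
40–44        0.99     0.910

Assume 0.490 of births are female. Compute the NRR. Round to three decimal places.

1.416

Proportion female at birth = 0.490.
Survival-weighted fertility by age (5·fₓ·Sₓ):
  15–19: 5 × 65.06/1000 × 0.971 = 0.31587
  20–24: 5 × 198.06/1000 × 0.953 = 0.94376
  25–29: 5 × 227.30/1000 × 0.951 = 1.08081
  30–34: 5 × 102.57/1000 × 0.931 = 0.47746
  35–39: 5 × 14.93/1000 × 0.913 = 0.06816
  40–44: 5 × 0.99/1000 × 0.910 = 0.00450
Sum = 2.89056
NRR = 0.490 × 2.89056 = 1.41637
NRR > 1, so each generation more than replaces itself.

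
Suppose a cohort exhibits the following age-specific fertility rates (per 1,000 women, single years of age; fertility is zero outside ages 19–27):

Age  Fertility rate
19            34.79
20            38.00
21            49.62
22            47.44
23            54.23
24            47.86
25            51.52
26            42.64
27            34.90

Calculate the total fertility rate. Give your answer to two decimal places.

Sum of ASFRs = 34.79 + 38.00 + 49.62 + 47.44 + 54.23 + 47.86 + 51.52 + 42.64 + 34.90 = 401.00
TFR = 401.00 / 1000 = 0.401

0.40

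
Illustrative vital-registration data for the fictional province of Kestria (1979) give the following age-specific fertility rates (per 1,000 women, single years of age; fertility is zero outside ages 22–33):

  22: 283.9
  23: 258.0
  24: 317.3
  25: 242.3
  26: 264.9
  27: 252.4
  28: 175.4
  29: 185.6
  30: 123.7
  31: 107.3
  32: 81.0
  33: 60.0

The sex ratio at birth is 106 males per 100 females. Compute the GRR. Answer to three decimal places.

1.142

Proportion female at birth = 100 / (100 + 106) = 0.48544.
Sum of ASFRs = 283.9 + 258.0 + 317.3 + 242.3 + 264.9 + 252.4 + 175.4 + 185.6 + 123.7 + 107.3 + 81.0 + 60.0 = 2351.8
TFR = 2351.8 / 1000 = 2.3518
GRR = 0.48544 × 2.3518 = 1.14166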